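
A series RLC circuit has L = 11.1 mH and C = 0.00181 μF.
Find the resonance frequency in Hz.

Step 1 — Resonance condition Im(Z)=0 gives ω₀ = 1/√(LC).
Step 2 — ω₀ = 1/√(0.0111·1.81e-09) = 2.231e+05 rad/s.
Step 3 — f₀ = ω₀/(2π) = 3.551e+04 Hz.

f₀ = 3.551e+04 Hz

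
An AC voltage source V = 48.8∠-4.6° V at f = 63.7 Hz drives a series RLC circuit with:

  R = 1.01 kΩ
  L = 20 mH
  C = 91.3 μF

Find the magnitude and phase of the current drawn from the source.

Step 1 — Angular frequency: ω = 2π·f = 2π·63.7 = 400.2 rad/s.
Step 2 — Component impedances:
  R: Z = R = 1010 Ω
  L: Z = jωL = j·400.2·0.02 = 0 + j8.005 Ω
  C: Z = 1/(jωC) = -j/(ω·C) = 0 - j27.37 Ω
Step 3 — Series combination: Z_total = R + L + C = 1010 - j19.36 Ω = 1010∠-1.1° Ω.
Step 4 — Source phasor: V = 48.8∠-4.6° V = 48.64 - j3.914 V.
Step 5 — Ohm's law: I = V / Z_total = (48.64 - j3.914) / (1010 - j19.36) = 0.04822 - j0.002951 A.
Step 6 — Convert to polar: |I| = 0.04831 A, ∠I = -3.5°.

I = 0.04831∠-3.5° A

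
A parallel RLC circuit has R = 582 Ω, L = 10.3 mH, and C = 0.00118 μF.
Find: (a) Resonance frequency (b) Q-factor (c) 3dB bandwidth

Step 1 — Resonance: ω₀ = 1/√(LC) = 1/√(0.0103·1.18e-09) = 2.868e+05 rad/s.
Step 2 — f₀ = ω₀/(2π) = 4.565e+04 Hz.
Step 3 — Parallel Q: Q = R/(ω₀L) = 582/(2.868e+05·0.0103) = 0.197.
Step 4 — Bandwidth: Δω = ω₀/Q = 1.456e+06 rad/s; BW = Δω/(2π) = 2.317e+05 Hz.

(a) f₀ = 4.565e+04 Hz  (b) Q = 0.197  (c) BW = 2.317e+05 Hz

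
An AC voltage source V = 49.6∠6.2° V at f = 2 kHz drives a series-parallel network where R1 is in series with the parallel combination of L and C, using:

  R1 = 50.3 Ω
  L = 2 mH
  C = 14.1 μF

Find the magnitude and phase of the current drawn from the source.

Step 1 — Angular frequency: ω = 2π·f = 2π·2000 = 1.257e+04 rad/s.
Step 2 — Component impedances:
  R1: Z = R = 50.3 Ω
  L: Z = jωL = j·1.257e+04·0.002 = 0 + j25.13 Ω
  C: Z = 1/(jωC) = -j/(ω·C) = 0 - j5.644 Ω
Step 3 — Parallel branch: L || C = 1/(1/L + 1/C) = 0 - j7.278 Ω.
Step 4 — Series with R1: Z_total = R1 + (L || C) = 50.3 - j7.278 Ω = 50.82∠-8.2° Ω.
Step 5 — Source phasor: V = 49.6∠6.2° V = 49.31 + j5.357 V.
Step 6 — Ohm's law: I = V / Z_total = (49.31 + j5.357) / (50.3 - j7.278) = 0.9451 + j0.2433 A.
Step 7 — Convert to polar: |I| = 0.9759 A, ∠I = 14.4°.

I = 0.9759∠14.4° A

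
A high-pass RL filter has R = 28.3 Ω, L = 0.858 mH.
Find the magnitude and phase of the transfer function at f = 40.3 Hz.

Step 1 — Angular frequency: ω = 2π·40.3 = 253.2 rad/s.
Step 2 — Transfer function: H(jω) = jωL/(R + jωL).
Step 3 — Numerator jωL = j·0.2173; denominator R + jωL = 28.3 + j0.2173.
Step 4 — H = 5.893e-05 + j0.007676.
Step 5 — Magnitude: |H| = 0.007677 (-42.3 dB); phase: φ = 89.6°.

|H| = 0.007677 (-42.3 dB), φ = 89.6°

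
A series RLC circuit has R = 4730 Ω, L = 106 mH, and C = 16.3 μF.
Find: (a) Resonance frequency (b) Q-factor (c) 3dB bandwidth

Step 1 — Resonance: ω₀ = 1/√(LC) = 1/√(0.106·1.63e-05) = 760.8 rad/s.
Step 2 — f₀ = ω₀/(2π) = 121.1 Hz.
Step 3 — Series Q: Q = ω₀L/R = 760.8·0.106/4730 = 0.01705.
Step 4 — Bandwidth: Δω = ω₀/Q = 4.462e+04 rad/s; BW = Δω/(2π) = 7102 Hz.

(a) f₀ = 121.1 Hz  (b) Q = 0.01705  (c) BW = 7102 Hz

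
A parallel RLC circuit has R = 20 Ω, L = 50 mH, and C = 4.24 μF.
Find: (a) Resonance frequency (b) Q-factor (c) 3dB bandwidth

Step 1 — Resonance: ω₀ = 1/√(LC) = 1/√(0.05·4.24e-06) = 2172 rad/s.
Step 2 — f₀ = ω₀/(2π) = 345.7 Hz.
Step 3 — Parallel Q: Q = R/(ω₀L) = 20/(2172·0.05) = 0.1842.
Step 4 — Bandwidth: Δω = ω₀/Q = 1.179e+04 rad/s; BW = Δω/(2π) = 1877 Hz.

(a) f₀ = 345.7 Hz  (b) Q = 0.1842  (c) BW = 1877 Hz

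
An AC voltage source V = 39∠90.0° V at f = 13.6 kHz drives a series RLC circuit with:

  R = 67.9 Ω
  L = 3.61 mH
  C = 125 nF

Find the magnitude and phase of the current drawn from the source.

Step 1 — Angular frequency: ω = 2π·f = 2π·1.36e+04 = 8.545e+04 rad/s.
Step 2 — Component impedances:
  R: Z = R = 67.9 Ω
  L: Z = jωL = j·8.545e+04·0.00361 = 0 + j308.5 Ω
  C: Z = 1/(jωC) = -j/(ω·C) = 0 - j93.62 Ω
Step 3 — Series combination: Z_total = R + L + C = 67.9 + j214.9 Ω = 225.3∠72.5° Ω.
Step 4 — Source phasor: V = 39∠90.0° V = 0 + j39 V.
Step 5 — Ohm's law: I = V / Z_total = (0 + j39) / (67.9 + j214.9) = 0.165 + j0.05215 A.
Step 6 — Convert to polar: |I| = 0.1731 A, ∠I = 17.5°.

I = 0.1731∠17.5° A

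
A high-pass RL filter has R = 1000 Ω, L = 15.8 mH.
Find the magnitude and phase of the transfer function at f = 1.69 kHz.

Step 1 — Angular frequency: ω = 2π·1690 = 1.062e+04 rad/s.
Step 2 — Transfer function: H(jω) = jωL/(R + jωL).
Step 3 — Numerator jωL = j·167.8; denominator R + jωL = 1000 + j167.8.
Step 4 — H = 0.02738 + j0.1632.
Step 5 — Magnitude: |H| = 0.1655 (-15.6 dB); phase: φ = 80.5°.

|H| = 0.1655 (-15.6 dB), φ = 80.5°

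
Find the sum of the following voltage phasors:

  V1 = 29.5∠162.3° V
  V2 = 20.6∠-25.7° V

Step 1 — Convert each phasor to rectangular form:
  V1 = 29.5·(cos(162.3°) + j·sin(162.3°)) = -28.1 + j8.969 V
  V2 = 20.6·(cos(-25.7°) + j·sin(-25.7°)) = 18.56 - j8.933 V
Step 2 — Sum components: V_total = -9.541 + j0.0356 V.
Step 3 — Convert to polar: |V_total| = 9.541 V, ∠V_total = 179.8°.

V_total = 9.541∠179.8° V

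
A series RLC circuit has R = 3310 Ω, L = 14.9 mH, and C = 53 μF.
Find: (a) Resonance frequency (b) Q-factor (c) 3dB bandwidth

Step 1 — Resonance: ω₀ = 1/√(LC) = 1/√(0.0149·5.3e-05) = 1125 rad/s.
Step 2 — f₀ = ω₀/(2π) = 179.1 Hz.
Step 3 — Series Q: Q = ω₀L/R = 1125·0.0149/3310 = 0.005066.
Step 4 — Bandwidth: Δω = ω₀/Q = 2.221e+05 rad/s; BW = Δω/(2π) = 3.536e+04 Hz.

(a) f₀ = 179.1 Hz  (b) Q = 0.005066  (c) BW = 3.536e+04 Hz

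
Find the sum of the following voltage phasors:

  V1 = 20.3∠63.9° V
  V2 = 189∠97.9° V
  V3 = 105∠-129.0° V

Step 1 — Convert each phasor to rectangular form:
  V1 = 20.3·(cos(63.9°) + j·sin(63.9°)) = 8.931 + j18.23 V
  V2 = 189·(cos(97.9°) + j·sin(97.9°)) = -25.98 + j187.2 V
  V3 = 105·(cos(-129.0°) + j·sin(-129.0°)) = -66.08 - j81.6 V
Step 2 — Sum components: V_total = -83.12 + j123.8 V.
Step 3 — Convert to polar: |V_total| = 149.1 V, ∠V_total = 123.9°.

V_total = 149.1∠123.9° V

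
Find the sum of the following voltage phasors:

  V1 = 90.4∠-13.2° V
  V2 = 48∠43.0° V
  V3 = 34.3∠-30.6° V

Step 1 — Convert each phasor to rectangular form:
  V1 = 90.4·(cos(-13.2°) + j·sin(-13.2°)) = 88.01 - j20.64 V
  V2 = 48·(cos(43.0°) + j·sin(43.0°)) = 35.1 + j32.74 V
  V3 = 34.3·(cos(-30.6°) + j·sin(-30.6°)) = 29.52 - j17.46 V
Step 2 — Sum components: V_total = 152.6 - j5.367 V.
Step 3 — Convert to polar: |V_total| = 152.7 V, ∠V_total = -2.0°.

V_total = 152.7∠-2.0° V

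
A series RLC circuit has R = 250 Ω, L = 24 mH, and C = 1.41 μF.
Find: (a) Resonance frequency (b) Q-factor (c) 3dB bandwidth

Step 1 — Resonance condition Im(Z)=0 gives ω₀ = 1/√(LC).
Step 2 — ω₀ = 1/√(0.024·1.41e-06) = 5436 rad/s.
Step 3 — f₀ = ω₀/(2π) = 865.2 Hz.
Step 4 — Series Q: Q = ω₀L/R = 5436·0.024/250 = 0.5219.
Step 5 — 3dB bandwidth: Δω = ω₀/Q = 1.042e+04 rad/s; BW = Δω/(2π) = 1658 Hz.

(a) f₀ = 865.2 Hz  (b) Q = 0.5219  (c) BW = 1658 Hz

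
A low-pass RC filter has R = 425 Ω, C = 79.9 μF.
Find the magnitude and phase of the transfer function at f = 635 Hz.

Step 1 — Angular frequency: ω = 2π·635 = 3990 rad/s.
Step 2 — Transfer function: H(jω) = 1/(1 + jωRC).
Step 3 — Denominator: 1 + jωRC = 1 + j·3990·425·7.99e-05 = 1 + j135.5.
Step 4 — H = 5.448e-05 - j0.007381.
Step 5 — Magnitude: |H| = 0.007381 (-42.6 dB); phase: φ = -89.6°.

|H| = 0.007381 (-42.6 dB), φ = -89.6°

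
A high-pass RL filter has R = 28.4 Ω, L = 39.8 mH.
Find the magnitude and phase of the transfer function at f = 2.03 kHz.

Step 1 — Angular frequency: ω = 2π·2030 = 1.275e+04 rad/s.
Step 2 — Transfer function: H(jω) = jωL/(R + jωL).
Step 3 — Numerator jωL = j·507.6; denominator R + jωL = 28.4 + j507.6.
Step 4 — H = 0.9969 + j0.05577.
Step 5 — Magnitude: |H| = 0.9984 (-0.0 dB); phase: φ = 3.2°.

|H| = 0.9984 (-0.0 dB), φ = 3.2°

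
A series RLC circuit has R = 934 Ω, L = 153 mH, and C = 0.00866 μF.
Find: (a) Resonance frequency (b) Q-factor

Step 1 — Resonance condition Im(Z)=0 gives ω₀ = 1/√(LC).
Step 2 — ω₀ = 1/√(0.153·8.66e-09) = 2.747e+04 rad/s.
Step 3 — f₀ = ω₀/(2π) = 4372 Hz.
Step 4 — Series Q: Q = ω₀L/R = 2.747e+04·0.153/934 = 4.5.

(a) f₀ = 4372 Hz  (b) Q = 4.5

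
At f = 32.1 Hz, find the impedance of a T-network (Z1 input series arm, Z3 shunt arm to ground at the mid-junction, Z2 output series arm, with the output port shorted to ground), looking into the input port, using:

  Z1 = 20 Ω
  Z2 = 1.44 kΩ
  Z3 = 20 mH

Step 1 — Angular frequency: ω = 2π·f = 2π·32.1 = 201.7 rad/s.
Step 2 — Component impedances:
  Z1: Z = R = 20 Ω
  Z2: Z = R = 1440 Ω
  Z3: Z = jωL = j·201.7·0.02 = 0 + j4.034 Ω
Step 3 — With the output port shorted to ground, the output series arm Z2 runs from the junction to ground; the shunt arm Z3 also runs from the junction to ground. They appear in parallel: Z3 || Z2 = 0.0113 + j4.034 Ω.
Step 4 — Series with input arm Z1: Z_in = Z1 + (Z3 || Z2) = 20.01 + j4.034 Ω = 20.41∠11.4° Ω.

Z = 20.01 + j4.034 Ω = 20.41∠11.4° Ω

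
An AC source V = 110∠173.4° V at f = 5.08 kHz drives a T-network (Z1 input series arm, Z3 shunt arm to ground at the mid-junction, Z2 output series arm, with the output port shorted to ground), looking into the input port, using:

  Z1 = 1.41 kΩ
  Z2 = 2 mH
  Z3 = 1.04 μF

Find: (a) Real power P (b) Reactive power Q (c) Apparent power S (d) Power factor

Step 1 — Angular frequency: ω = 2π·f = 2π·5080 = 3.192e+04 rad/s.
Step 2 — Component impedances:
  Z1: Z = R = 1410 Ω
  Z2: Z = jωL = j·3.192e+04·0.002 = 0 + j63.84 Ω
  Z3: Z = 1/(jωC) = -j/(ω·C) = 0 - j30.12 Ω
Step 3 — With the output port shorted to ground, the output series arm Z2 runs from the junction to ground; the shunt arm Z3 also runs from the junction to ground. They appear in parallel: Z3 || Z2 = 0 - j57.04 Ω.
Step 4 — Series with input arm Z1: Z_in = Z1 + (Z3 || Z2) = 1410 - j57.04 Ω = 1411∠-2.3° Ω.
Step 5 — Source phasor: V = 110∠173.4° V = -109.3 + j12.64 V.
Step 6 — Current: I = V / Z = -0.07773 + j0.005822 A = 0.07795∠175.7° A.
Step 7 — Complex power: S = V·I* = 8.568 - j0.3466 VA.
Step 8 — Real power: P = Re(S) = 8.568 W.
Step 9 — Reactive power: Q = Im(S) = -0.3466 VAR.
Step 10 — Apparent power: |S| = 8.575 VA.
Step 11 — Power factor: PF = P/|S| = 0.9992 (leading).

(a) P = 8.568 W  (b) Q = -0.3466 VAR  (c) S = 8.575 VA  (d) PF = 0.9992 (leading)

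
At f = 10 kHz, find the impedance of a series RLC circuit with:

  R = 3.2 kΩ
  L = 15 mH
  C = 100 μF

Step 1 — Angular frequency: ω = 2π·f = 2π·1e+04 = 6.283e+04 rad/s.
Step 2 — Component impedances:
  R: Z = R = 3200 Ω
  L: Z = jωL = j·6.283e+04·0.015 = 0 + j942.5 Ω
  C: Z = 1/(jωC) = -j/(ω·C) = 0 - j0.1592 Ω
Step 3 — Series combination: Z_total = R + L + C = 3200 + j942.3 Ω = 3336∠16.4° Ω.

Z = 3200 + j942.3 Ω = 3336∠16.4° Ω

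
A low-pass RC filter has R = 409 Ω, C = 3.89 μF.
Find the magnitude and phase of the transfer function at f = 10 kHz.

Step 1 — Angular frequency: ω = 2π·1e+04 = 6.283e+04 rad/s.
Step 2 — Transfer function: H(jω) = 1/(1 + jωRC).
Step 3 — Denominator: 1 + jωRC = 1 + j·6.283e+04·409·3.89e-06 = 1 + j99.97.
Step 4 — H = 0.0001001 - j0.01.
Step 5 — Magnitude: |H| = 0.01 (-40.0 dB); phase: φ = -89.4°.

|H| = 0.01 (-40.0 dB), φ = -89.4°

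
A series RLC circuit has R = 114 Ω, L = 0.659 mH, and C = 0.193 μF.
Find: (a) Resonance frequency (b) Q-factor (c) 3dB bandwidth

Step 1 — Resonance: ω₀ = 1/√(LC) = 1/√(0.000659·1.93e-07) = 8.867e+04 rad/s.
Step 2 — f₀ = ω₀/(2π) = 1.411e+04 Hz.
Step 3 — Series Q: Q = ω₀L/R = 8.867e+04·0.000659/114 = 0.5126.
Step 4 — Bandwidth: Δω = ω₀/Q = 1.73e+05 rad/s; BW = Δω/(2π) = 2.753e+04 Hz.

(a) f₀ = 1.411e+04 Hz  (b) Q = 0.5126  (c) BW = 2.753e+04 Hz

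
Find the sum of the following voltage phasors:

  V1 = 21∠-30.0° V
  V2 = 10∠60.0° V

Step 1 — Convert each phasor to rectangular form:
  V1 = 21·(cos(-30.0°) + j·sin(-30.0°)) = 18.19 - j10.5 V
  V2 = 10·(cos(60.0°) + j·sin(60.0°)) = 5 + j8.66 V
Step 2 — Sum components: V_total = 23.19 - j1.84 V.
Step 3 — Convert to polar: |V_total| = 23.26 V, ∠V_total = -4.5°.

V_total = 23.26∠-4.5° V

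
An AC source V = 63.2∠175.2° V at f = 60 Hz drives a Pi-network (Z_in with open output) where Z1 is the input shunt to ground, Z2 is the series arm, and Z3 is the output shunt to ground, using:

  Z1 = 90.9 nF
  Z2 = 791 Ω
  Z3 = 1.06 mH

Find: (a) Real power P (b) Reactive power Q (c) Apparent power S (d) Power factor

Step 1 — Angular frequency: ω = 2π·f = 2π·60 = 377 rad/s.
Step 2 — Component impedances:
  Z1: Z = 1/(jωC) = -j/(ω·C) = 0 - j2.918e+04 Ω
  Z2: Z = R = 791 Ω
  Z3: Z = jωL = j·377·0.00106 = 0 + j0.3996 Ω
Step 3 — With open output, the series arm Z2 and the output shunt Z3 appear in series to ground: Z2 + Z3 = 791 + j0.3996 Ω.
Step 4 — Parallel with input shunt Z1: Z_in = Z1 || (Z2 + Z3) = 790.4 - j21.03 Ω = 790.7∠-1.5° Ω.
Step 5 — Source phasor: V = 63.2∠175.2° V = -62.98 + j5.288 V.
Step 6 — Current: I = V / Z = -0.0798 + j0.004568 A = 0.07993∠176.7° A.
Step 7 — Complex power: S = V·I* = 5.05 - j0.1343 VA.
Step 8 — Real power: P = Re(S) = 5.05 W.
Step 9 — Reactive power: Q = Im(S) = -0.1343 VAR.
Step 10 — Apparent power: |S| = 5.051 VA.
Step 11 — Power factor: PF = P/|S| = 0.9996 (leading).

(a) P = 5.05 W  (b) Q = -0.1343 VAR  (c) S = 5.051 VA  (d) PF = 0.9996 (leading)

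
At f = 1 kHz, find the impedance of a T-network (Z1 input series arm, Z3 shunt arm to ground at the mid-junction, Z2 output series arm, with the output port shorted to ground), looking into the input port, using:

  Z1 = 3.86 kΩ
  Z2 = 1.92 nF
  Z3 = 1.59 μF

Step 1 — Angular frequency: ω = 2π·f = 2π·1000 = 6283 rad/s.
Step 2 — Component impedances:
  Z1: Z = R = 3860 Ω
  Z2: Z = 1/(jωC) = -j/(ω·C) = 0 - j8.289e+04 Ω
  Z3: Z = 1/(jωC) = -j/(ω·C) = 0 - j100.1 Ω
Step 3 — With the output port shorted to ground, the output series arm Z2 runs from the junction to ground; the shunt arm Z3 also runs from the junction to ground. They appear in parallel: Z3 || Z2 = 0 - j99.98 Ω.
Step 4 — Series with input arm Z1: Z_in = Z1 + (Z3 || Z2) = 3860 - j99.98 Ω = 3861∠-1.5° Ω.

Z = 3860 - j99.98 Ω = 3861∠-1.5° Ω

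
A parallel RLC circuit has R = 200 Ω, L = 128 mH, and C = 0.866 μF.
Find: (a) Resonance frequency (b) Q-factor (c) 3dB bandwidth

Step 1 — Resonance: ω₀ = 1/√(LC) = 1/√(0.128·8.66e-07) = 3004 rad/s.
Step 2 — f₀ = ω₀/(2π) = 478 Hz.
Step 3 — Parallel Q: Q = R/(ω₀L) = 200/(3004·0.128) = 0.5202.
Step 4 — Bandwidth: Δω = ω₀/Q = 5774 rad/s; BW = Δω/(2π) = 918.9 Hz.

(a) f₀ = 478 Hz  (b) Q = 0.5202  (c) BW = 918.9 Hz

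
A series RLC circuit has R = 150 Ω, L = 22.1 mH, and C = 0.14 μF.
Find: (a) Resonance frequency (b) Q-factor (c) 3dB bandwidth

Step 1 — Resonance: ω₀ = 1/√(LC) = 1/√(0.0221·1.4e-07) = 1.798e+04 rad/s.
Step 2 — f₀ = ω₀/(2π) = 2861 Hz.
Step 3 — Series Q: Q = ω₀L/R = 1.798e+04·0.0221/150 = 2.649.
Step 4 — Bandwidth: Δω = ω₀/Q = 6787 rad/s; BW = Δω/(2π) = 1080 Hz.

(a) f₀ = 2861 Hz  (b) Q = 2.649  (c) BW = 1080 Hz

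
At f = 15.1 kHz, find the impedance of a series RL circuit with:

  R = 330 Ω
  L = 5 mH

Step 1 — Angular frequency: ω = 2π·f = 2π·1.51e+04 = 9.488e+04 rad/s.
Step 2 — Component impedances:
  R: Z = R = 330 Ω
  L: Z = jωL = j·9.488e+04·0.005 = 0 + j474.4 Ω
Step 3 — Series combination: Z_total = R + L = 330 + j474.4 Ω = 577.9∠55.2° Ω.

Z = 330 + j474.4 Ω = 577.9∠55.2° Ω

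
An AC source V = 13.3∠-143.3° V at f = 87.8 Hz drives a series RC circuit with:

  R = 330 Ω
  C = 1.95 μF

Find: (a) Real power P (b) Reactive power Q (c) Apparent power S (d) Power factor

Step 1 — Angular frequency: ω = 2π·f = 2π·87.8 = 551.7 rad/s.
Step 2 — Component impedances:
  R: Z = R = 330 Ω
  C: Z = 1/(jωC) = -j/(ω·C) = 0 - j929.6 Ω
Step 3 — Series combination: Z_total = R + C = 330 - j929.6 Ω = 986.4∠-70.5° Ω.
Step 4 — Source phasor: V = 13.3∠-143.3° V = -10.66 - j7.948 V.
Step 5 — Current: I = V / Z = 0.003977 - j0.01288 A = 0.01348∠-72.8° A.
Step 6 — Complex power: S = V·I* = 0.05999 - j0.169 VA.
Step 7 — Real power: P = Re(S) = 0.05999 W.
Step 8 — Reactive power: Q = Im(S) = -0.169 VAR.
Step 9 — Apparent power: |S| = 0.1793 VA.
Step 10 — Power factor: PF = P/|S| = 0.3345 (leading).

(a) P = 0.05999 W  (b) Q = -0.169 VAR  (c) S = 0.1793 VA  (d) PF = 0.3345 (leading)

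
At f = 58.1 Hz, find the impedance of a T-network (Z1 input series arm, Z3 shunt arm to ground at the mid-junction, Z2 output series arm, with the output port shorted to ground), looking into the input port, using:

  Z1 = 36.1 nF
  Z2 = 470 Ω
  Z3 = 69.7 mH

Step 1 — Angular frequency: ω = 2π·f = 2π·58.1 = 365.1 rad/s.
Step 2 — Component impedances:
  Z1: Z = 1/(jωC) = -j/(ω·C) = 0 - j7.588e+04 Ω
  Z2: Z = R = 470 Ω
  Z3: Z = jωL = j·365.1·0.0697 = 0 + j25.44 Ω
Step 3 — With the output port shorted to ground, the output series arm Z2 runs from the junction to ground; the shunt arm Z3 also runs from the junction to ground. They appear in parallel: Z3 || Z2 = 1.373 + j25.37 Ω.
Step 4 — Series with input arm Z1: Z_in = Z1 + (Z3 || Z2) = 1.373 - j7.586e+04 Ω = 7.586e+04∠-90.0° Ω.

Z = 1.373 - j7.586e+04 Ω = 7.586e+04∠-90.0° Ω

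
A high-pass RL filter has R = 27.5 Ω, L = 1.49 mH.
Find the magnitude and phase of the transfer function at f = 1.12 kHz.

Step 1 — Angular frequency: ω = 2π·1120 = 7037 rad/s.
Step 2 — Transfer function: H(jω) = jωL/(R + jωL).
Step 3 — Numerator jωL = j·10.49; denominator R + jωL = 27.5 + j10.49.
Step 4 — H = 0.1269 + j0.3329.
Step 5 — Magnitude: |H| = 0.3563 (-9.0 dB); phase: φ = 69.1°.

|H| = 0.3563 (-9.0 dB), φ = 69.1°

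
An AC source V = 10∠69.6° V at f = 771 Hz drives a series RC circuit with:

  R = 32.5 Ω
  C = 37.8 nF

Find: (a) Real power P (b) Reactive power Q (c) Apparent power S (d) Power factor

Step 1 — Angular frequency: ω = 2π·f = 2π·771 = 4844 rad/s.
Step 2 — Component impedances:
  R: Z = R = 32.5 Ω
  C: Z = 1/(jωC) = -j/(ω·C) = 0 - j5461 Ω
Step 3 — Series combination: Z_total = R + C = 32.5 - j5461 Ω = 5461∠-89.7° Ω.
Step 4 — Source phasor: V = 10∠69.6° V = 3.486 + j9.373 V.
Step 5 — Current: I = V / Z = -0.001712 + j0.0006485 A = 0.001831∠159.3° A.
Step 6 — Complex power: S = V·I* = 0.000109 - j0.01831 VA.
Step 7 — Real power: P = Re(S) = 0.000109 W.
Step 8 — Reactive power: Q = Im(S) = -0.01831 VAR.
Step 9 — Apparent power: |S| = 0.01831 VA.
Step 10 — Power factor: PF = P/|S| = 0.005951 (leading).

(a) P = 0.000109 W  (b) Q = -0.01831 VAR  (c) S = 0.01831 VA  (d) PF = 0.005951 (leading)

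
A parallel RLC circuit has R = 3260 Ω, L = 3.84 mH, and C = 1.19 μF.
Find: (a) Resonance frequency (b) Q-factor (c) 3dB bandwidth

Step 1 — Resonance: ω₀ = 1/√(LC) = 1/√(0.00384·1.19e-06) = 1.479e+04 rad/s.
Step 2 — f₀ = ω₀/(2π) = 2354 Hz.
Step 3 — Parallel Q: Q = R/(ω₀L) = 3260/(1.479e+04·0.00384) = 57.39.
Step 4 — Bandwidth: Δω = ω₀/Q = 257.8 rad/s; BW = Δω/(2π) = 41.03 Hz.

(a) f₀ = 2354 Hz  (b) Q = 57.39  (c) BW = 41.03 Hz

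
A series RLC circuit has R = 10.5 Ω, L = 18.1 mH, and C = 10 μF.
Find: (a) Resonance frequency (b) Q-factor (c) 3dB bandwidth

Step 1 — Resonance: ω₀ = 1/√(LC) = 1/√(0.0181·1e-05) = 2351 rad/s.
Step 2 — f₀ = ω₀/(2π) = 374.1 Hz.
Step 3 — Series Q: Q = ω₀L/R = 2351·0.0181/10.5 = 4.052.
Step 4 — Bandwidth: Δω = ω₀/Q = 580.1 rad/s; BW = Δω/(2π) = 92.33 Hz.

(a) f₀ = 374.1 Hz  (b) Q = 4.052  (c) BW = 92.33 Hz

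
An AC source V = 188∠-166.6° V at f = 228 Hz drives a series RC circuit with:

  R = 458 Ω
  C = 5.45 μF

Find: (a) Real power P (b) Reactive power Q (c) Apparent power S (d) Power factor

Step 1 — Angular frequency: ω = 2π·f = 2π·228 = 1433 rad/s.
Step 2 — Component impedances:
  R: Z = R = 458 Ω
  C: Z = 1/(jωC) = -j/(ω·C) = 0 - j128.1 Ω
Step 3 — Series combination: Z_total = R + C = 458 - j128.1 Ω = 475.6∠-15.6° Ω.
Step 4 — Source phasor: V = 188∠-166.6° V = -182.9 - j43.57 V.
Step 5 — Current: I = V / Z = -0.3457 - j0.1918 A = 0.3953∠-151.0° A.
Step 6 — Complex power: S = V·I* = 71.57 - j20.02 VA.
Step 7 — Real power: P = Re(S) = 71.57 W.
Step 8 — Reactive power: Q = Im(S) = -20.02 VAR.
Step 9 — Apparent power: |S| = 74.32 VA.
Step 10 — Power factor: PF = P/|S| = 0.9631 (leading).

(a) P = 71.57 W  (b) Q = -20.02 VAR  (c) S = 74.32 VA  (d) PF = 0.9631 (leading)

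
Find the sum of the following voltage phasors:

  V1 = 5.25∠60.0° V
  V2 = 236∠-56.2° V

Step 1 — Convert each phasor to rectangular form:
  V1 = 5.25·(cos(60.0°) + j·sin(60.0°)) = 2.625 + j4.547 V
  V2 = 236·(cos(-56.2°) + j·sin(-56.2°)) = 131.3 - j196.1 V
Step 2 — Sum components: V_total = 133.9 - j191.6 V.
Step 3 — Convert to polar: |V_total| = 233.7 V, ∠V_total = -55.0°.

V_total = 233.7∠-55.0° V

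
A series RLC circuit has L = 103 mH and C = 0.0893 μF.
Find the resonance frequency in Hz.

Step 1 — Resonance condition Im(Z)=0 gives ω₀ = 1/√(LC).
Step 2 — ω₀ = 1/√(0.103·8.93e-08) = 1.043e+04 rad/s.
Step 3 — f₀ = ω₀/(2π) = 1659 Hz.

f₀ = 1659 Hz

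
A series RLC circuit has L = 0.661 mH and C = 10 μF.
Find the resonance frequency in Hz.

Step 1 — Resonance condition Im(Z)=0 gives ω₀ = 1/√(LC).
Step 2 — ω₀ = 1/√(0.000661·1e-05) = 1.23e+04 rad/s.
Step 3 — f₀ = ω₀/(2π) = 1958 Hz.

f₀ = 1958 Hz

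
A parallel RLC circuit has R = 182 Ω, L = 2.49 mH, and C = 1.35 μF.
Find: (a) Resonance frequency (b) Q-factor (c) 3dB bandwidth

Step 1 — Resonance: ω₀ = 1/√(LC) = 1/√(0.00249·1.35e-06) = 1.725e+04 rad/s.
Step 2 — f₀ = ω₀/(2π) = 2745 Hz.
Step 3 — Parallel Q: Q = R/(ω₀L) = 182/(1.725e+04·0.00249) = 4.238.
Step 4 — Bandwidth: Δω = ω₀/Q = 4070 rad/s; BW = Δω/(2π) = 647.8 Hz.

(a) f₀ = 2745 Hz  (b) Q = 4.238  (c) BW = 647.8 Hz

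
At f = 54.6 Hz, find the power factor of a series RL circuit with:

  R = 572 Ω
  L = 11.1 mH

Step 1 — Angular frequency: ω = 2π·f = 2π·54.6 = 343.1 rad/s.
Step 2 — Component impedances:
  R: Z = R = 572 Ω
  L: Z = jωL = j·343.1·0.0111 = 0 + j3.808 Ω
Step 3 — Series combination: Z_total = R + L = 572 + j3.808 Ω = 572∠0.4° Ω.
Step 4 — Power factor: PF = cos(φ) = Re(Z)/|Z| = 572/572 = 1.
Step 5 — Type: Im(Z) = 3.808 ⇒ lagging (phase φ = 0.4°).

PF = 1 (lagging, φ = 0.4°)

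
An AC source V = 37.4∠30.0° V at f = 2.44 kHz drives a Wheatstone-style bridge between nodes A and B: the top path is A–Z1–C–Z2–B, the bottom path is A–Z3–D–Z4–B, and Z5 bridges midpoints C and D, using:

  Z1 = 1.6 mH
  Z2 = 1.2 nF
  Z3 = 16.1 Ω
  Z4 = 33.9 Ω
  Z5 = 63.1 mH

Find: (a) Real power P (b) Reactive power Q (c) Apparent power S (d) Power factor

Step 1 — Angular frequency: ω = 2π·f = 2π·2440 = 1.533e+04 rad/s.
Step 2 — Component impedances:
  Z1: Z = jωL = j·1.533e+04·0.0016 = 0 + j24.53 Ω
  Z2: Z = 1/(jωC) = -j/(ω·C) = 0 - j5.436e+04 Ω
  Z3: Z = R = 16.1 Ω
  Z4: Z = R = 33.9 Ω
  Z5: Z = jωL = j·1.533e+04·0.0631 = 0 + j967.4 Ω
Step 3 — Bridge requires nodal analysis (the Z5 bridge couples midpoints C and D, so the two paths cannot be reduced to a simple series/parallel combination). Setting node B to ground and injecting 1 A at node A, the 3-node admittance system at A, C, D solves to V_A = Z_AB = 50 + j0.216 Ω = 50∠0.2° Ω.
Step 4 — Source phasor: V = 37.4∠30.0° V = 32.39 + j18.7 V.
Step 5 — Current: I = V / Z = 0.6494 + j0.3712 A = 0.7481∠29.8° A.
Step 6 — Complex power: S = V·I* = 27.98 + j0.1209 VA.
Step 7 — Real power: P = Re(S) = 27.98 W.
Step 8 — Reactive power: Q = Im(S) = 0.1209 VAR.
Step 9 — Apparent power: |S| = 27.98 VA.
Step 10 — Power factor: PF = P/|S| = 1 (lagging).

(a) P = 27.98 W  (b) Q = 0.1209 VAR  (c) S = 27.98 VA  (d) PF = 1 (lagging)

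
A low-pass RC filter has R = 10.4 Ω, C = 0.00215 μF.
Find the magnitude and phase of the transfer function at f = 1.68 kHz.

Step 1 — Angular frequency: ω = 2π·1680 = 1.056e+04 rad/s.
Step 2 — Transfer function: H(jω) = 1/(1 + jωRC).
Step 3 — Denominator: 1 + jωRC = 1 + j·1.056e+04·10.4·2.15e-09 = 1 + j0.000236.
Step 4 — H = 1 - j0.000236.
Step 5 — Magnitude: |H| = 1 (-0.0 dB); phase: φ = -0.0°.

|H| = 1 (-0.0 dB), φ = -0.0°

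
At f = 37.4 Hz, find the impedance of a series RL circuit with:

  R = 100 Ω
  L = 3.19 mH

Step 1 — Angular frequency: ω = 2π·f = 2π·37.4 = 235 rad/s.
Step 2 — Component impedances:
  R: Z = R = 100 Ω
  L: Z = jωL = j·235·0.00319 = 0 + j0.7496 Ω
Step 3 — Series combination: Z_total = R + L = 100 + j0.7496 Ω = 100∠0.4° Ω.

Z = 100 + j0.7496 Ω = 100∠0.4° Ω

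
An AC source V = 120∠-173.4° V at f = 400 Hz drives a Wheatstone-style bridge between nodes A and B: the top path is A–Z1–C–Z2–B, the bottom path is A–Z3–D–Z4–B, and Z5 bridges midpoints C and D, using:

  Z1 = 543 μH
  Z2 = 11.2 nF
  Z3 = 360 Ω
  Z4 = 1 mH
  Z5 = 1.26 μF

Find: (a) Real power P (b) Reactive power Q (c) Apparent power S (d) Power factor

Step 1 — Angular frequency: ω = 2π·f = 2π·400 = 2513 rad/s.
Step 2 — Component impedances:
  Z1: Z = jωL = j·2513·0.000543 = 0 + j1.365 Ω
  Z2: Z = 1/(jωC) = -j/(ω·C) = 0 - j3.553e+04 Ω
  Z3: Z = R = 360 Ω
  Z4: Z = jωL = j·2513·0.001 = 0 + j2.513 Ω
  Z5: Z = 1/(jωC) = -j/(ω·C) = 0 - j315.8 Ω
Step 3 — Bridge requires nodal analysis (the Z5 bridge couples midpoints C and D, so the two paths cannot be reduced to a simple series/parallel combination). Setting node B to ground and injecting 1 A at node A, the 3-node admittance system at A, C, D solves to V_A = Z_AB = 154.2 - j175.7 Ω = 233.8∠-48.7° Ω.
Step 4 — Source phasor: V = 120∠-173.4° V = -119.2 - j13.79 V.
Step 5 — Current: I = V / Z = -0.2921 - j0.4221 A = 0.5134∠-124.7° A.
Step 6 — Complex power: S = V·I* = 40.65 - j46.29 VA.
Step 7 — Real power: P = Re(S) = 40.65 W.
Step 8 — Reactive power: Q = Im(S) = -46.29 VAR.
Step 9 — Apparent power: |S| = 61.6 VA.
Step 10 — Power factor: PF = P/|S| = 0.6598 (leading).

(a) P = 40.65 W  (b) Q = -46.29 VAR  (c) S = 61.6 VA  (d) PF = 0.6598 (leading)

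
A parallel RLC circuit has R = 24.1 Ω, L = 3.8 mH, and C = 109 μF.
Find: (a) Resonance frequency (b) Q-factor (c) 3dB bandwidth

Step 1 — Resonance: ω₀ = 1/√(LC) = 1/√(0.0038·0.000109) = 1554 rad/s.
Step 2 — f₀ = ω₀/(2π) = 247.3 Hz.
Step 3 — Parallel Q: Q = R/(ω₀L) = 24.1/(1554·0.0038) = 4.082.
Step 4 — Bandwidth: Δω = ω₀/Q = 380.7 rad/s; BW = Δω/(2π) = 60.59 Hz.

(a) f₀ = 247.3 Hz  (b) Q = 4.082  (c) BW = 60.59 Hz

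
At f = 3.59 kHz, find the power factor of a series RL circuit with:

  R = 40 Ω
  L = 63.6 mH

Step 1 — Angular frequency: ω = 2π·f = 2π·3590 = 2.256e+04 rad/s.
Step 2 — Component impedances:
  R: Z = R = 40 Ω
  L: Z = jωL = j·2.256e+04·0.0636 = 0 + j1435 Ω
Step 3 — Series combination: Z_total = R + L = 40 + j1435 Ω = 1435∠88.4° Ω.
Step 4 — Power factor: PF = cos(φ) = Re(Z)/|Z| = 40/1435 = 0.02787.
Step 5 — Type: Im(Z) = 1435 ⇒ lagging (phase φ = 88.4°).

PF = 0.02787 (lagging, φ = 88.4°)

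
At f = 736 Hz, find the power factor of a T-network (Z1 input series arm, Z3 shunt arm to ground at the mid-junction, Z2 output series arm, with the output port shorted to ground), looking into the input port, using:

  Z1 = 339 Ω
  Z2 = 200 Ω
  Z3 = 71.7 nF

Step 1 — Angular frequency: ω = 2π·f = 2π·736 = 4624 rad/s.
Step 2 — Component impedances:
  Z1: Z = R = 339 Ω
  Z2: Z = R = 200 Ω
  Z3: Z = 1/(jωC) = -j/(ω·C) = 0 - j3016 Ω
Step 3 — With the output port shorted to ground, the output series arm Z2 runs from the junction to ground; the shunt arm Z3 also runs from the junction to ground. They appear in parallel: Z3 || Z2 = 199.1 - j13.2 Ω.
Step 4 — Series with input arm Z1: Z_in = Z1 + (Z3 || Z2) = 538.1 - j13.2 Ω = 538.3∠-1.4° Ω.
Step 5 — Power factor: PF = cos(φ) = Re(Z)/|Z| = 538.12/538.29 = 0.9997.
Step 6 — Type: Im(Z) = -13.2 ⇒ leading (phase φ = -1.4°).

PF = 0.9997 (leading, φ = -1.4°)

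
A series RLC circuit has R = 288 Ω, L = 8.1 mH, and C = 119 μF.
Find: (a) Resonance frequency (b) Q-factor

Step 1 — Resonance condition Im(Z)=0 gives ω₀ = 1/√(LC).
Step 2 — ω₀ = 1/√(0.0081·0.000119) = 1019 rad/s.
Step 3 — f₀ = ω₀/(2π) = 162.1 Hz.
Step 4 — Series Q: Q = ω₀L/R = 1019·0.0081/288 = 0.02865.

(a) f₀ = 162.1 Hz  (b) Q = 0.02865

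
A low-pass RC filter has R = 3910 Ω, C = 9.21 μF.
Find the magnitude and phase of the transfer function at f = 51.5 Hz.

Step 1 — Angular frequency: ω = 2π·51.5 = 323.6 rad/s.
Step 2 — Transfer function: H(jω) = 1/(1 + jωRC).
Step 3 — Denominator: 1 + jωRC = 1 + j·323.6·3910·9.21e-06 = 1 + j11.65.
Step 4 — H = 0.007311 - j0.08519.
Step 5 — Magnitude: |H| = 0.0855 (-21.4 dB); phase: φ = -85.1°.

|H| = 0.0855 (-21.4 dB), φ = -85.1°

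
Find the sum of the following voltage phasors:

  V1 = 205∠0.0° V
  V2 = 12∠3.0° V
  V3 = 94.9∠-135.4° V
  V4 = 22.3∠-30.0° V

Step 1 — Convert each phasor to rectangular form:
  V1 = 205·(cos(0.0°) + j·sin(0.0°)) = 205 V
  V2 = 12·(cos(3.0°) + j·sin(3.0°)) = 11.98 + j0.628 V
  V3 = 94.9·(cos(-135.4°) + j·sin(-135.4°)) = -67.57 - j66.63 V
  V4 = 22.3·(cos(-30.0°) + j·sin(-30.0°)) = 19.31 - j11.15 V
Step 2 — Sum components: V_total = 168.7 - j77.16 V.
Step 3 — Convert to polar: |V_total| = 185.5 V, ∠V_total = -24.6°.

V_total = 185.5∠-24.6° V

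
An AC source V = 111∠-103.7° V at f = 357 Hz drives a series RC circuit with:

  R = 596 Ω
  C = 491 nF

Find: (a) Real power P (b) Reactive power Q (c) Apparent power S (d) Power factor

Step 1 — Angular frequency: ω = 2π·f = 2π·357 = 2243 rad/s.
Step 2 — Component impedances:
  R: Z = R = 596 Ω
  C: Z = 1/(jωC) = -j/(ω·C) = 0 - j908 Ω
Step 3 — Series combination: Z_total = R + C = 596 - j908 Ω = 1086∠-56.7° Ω.
Step 4 — Source phasor: V = 111∠-103.7° V = -26.29 - j107.8 V.
Step 5 — Current: I = V / Z = 0.06972 - j0.07472 A = 0.1022∠-47.0° A.
Step 6 — Complex power: S = V·I* = 6.225 - j9.484 VA.
Step 7 — Real power: P = Re(S) = 6.225 W.
Step 8 — Reactive power: Q = Im(S) = -9.484 VAR.
Step 9 — Apparent power: |S| = 11.34 VA.
Step 10 — Power factor: PF = P/|S| = 0.5488 (leading).

(a) P = 6.225 W  (b) Q = -9.484 VAR  (c) S = 11.34 VA  (d) PF = 0.5488 (leading)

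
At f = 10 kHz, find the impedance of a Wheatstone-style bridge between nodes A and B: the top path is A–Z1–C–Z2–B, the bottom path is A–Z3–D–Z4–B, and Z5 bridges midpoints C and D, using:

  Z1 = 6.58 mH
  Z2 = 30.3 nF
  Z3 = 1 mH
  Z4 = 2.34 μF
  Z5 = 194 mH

Step 1 — Angular frequency: ω = 2π·f = 2π·1e+04 = 6.283e+04 rad/s.
Step 2 — Component impedances:
  Z1: Z = jωL = j·6.283e+04·0.00658 = 0 + j413.4 Ω
  Z2: Z = 1/(jωC) = -j/(ω·C) = 0 - j525.3 Ω
  Z3: Z = jωL = j·6.283e+04·0.001 = 0 + j62.83 Ω
  Z4: Z = 1/(jωC) = -j/(ω·C) = 0 - j6.801 Ω
  Z5: Z = jωL = j·6.283e+04·0.194 = 0 + j1.219e+04 Ω
Step 3 — Bridge requires nodal analysis (the Z5 bridge couples midpoints C and D, so the two paths cannot be reduced to a simple series/parallel combination). Setting node B to ground and injecting 1 A at node A, the 3-node admittance system at A, C, D solves to V_A = Z_AB = 0 + j94.79 Ω = 94.79∠90.0° Ω.

Z = 0 + j94.79 Ω = 94.79∠90.0° Ω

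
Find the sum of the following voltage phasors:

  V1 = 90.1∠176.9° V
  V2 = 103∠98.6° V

Step 1 — Convert each phasor to rectangular form:
  V1 = 90.1·(cos(176.9°) + j·sin(176.9°)) = -89.97 + j4.873 V
  V2 = 103·(cos(98.6°) + j·sin(98.6°)) = -15.4 + j101.8 V
Step 2 — Sum components: V_total = -105.4 + j106.7 V.
Step 3 — Convert to polar: |V_total| = 150 V, ∠V_total = 134.6°.

V_total = 150∠134.6° V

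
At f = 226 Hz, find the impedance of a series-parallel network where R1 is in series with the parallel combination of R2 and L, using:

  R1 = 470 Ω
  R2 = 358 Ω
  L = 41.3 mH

Step 1 — Angular frequency: ω = 2π·f = 2π·226 = 1420 rad/s.
Step 2 — Component impedances:
  R1: Z = R = 470 Ω
  R2: Z = R = 358 Ω
  L: Z = jωL = j·1420·0.0413 = 0 + j58.65 Ω
Step 3 — Parallel branch: R2 || L = 1/(1/R2 + 1/L) = 9.356 + j57.11 Ω.
Step 4 — Series with R1: Z_total = R1 + (R2 || L) = 479.4 + j57.11 Ω = 482.7∠6.8° Ω.

Z = 479.4 + j57.11 Ω = 482.7∠6.8° Ω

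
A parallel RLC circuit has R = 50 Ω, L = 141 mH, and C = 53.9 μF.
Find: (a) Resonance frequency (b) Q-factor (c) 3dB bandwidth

Step 1 — Resonance: ω₀ = 1/√(LC) = 1/√(0.141·5.39e-05) = 362.7 rad/s.
Step 2 — f₀ = ω₀/(2π) = 57.73 Hz.
Step 3 — Parallel Q: Q = R/(ω₀L) = 50/(362.7·0.141) = 0.9776.
Step 4 — Bandwidth: Δω = ω₀/Q = 371.1 rad/s; BW = Δω/(2π) = 59.06 Hz.

(a) f₀ = 57.73 Hz  (b) Q = 0.9776  (c) BW = 59.06 Hz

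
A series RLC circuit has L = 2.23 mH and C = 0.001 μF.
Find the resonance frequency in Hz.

Step 1 — Resonance condition Im(Z)=0 gives ω₀ = 1/√(LC).
Step 2 — ω₀ = 1/√(0.00223·1e-09) = 6.696e+05 rad/s.
Step 3 — f₀ = ω₀/(2π) = 1.066e+05 Hz.

f₀ = 1.066e+05 Hz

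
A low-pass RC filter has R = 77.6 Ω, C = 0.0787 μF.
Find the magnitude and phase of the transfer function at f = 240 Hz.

Step 1 — Angular frequency: ω = 2π·240 = 1508 rad/s.
Step 2 — Transfer function: H(jω) = 1/(1 + jωRC).
Step 3 — Denominator: 1 + jωRC = 1 + j·1508·77.6·7.87e-08 = 1 + j0.009209.
Step 4 — H = 0.9999 - j0.009209.
Step 5 — Magnitude: |H| = 1 (-0.0 dB); phase: φ = -0.5°.

|H| = 1 (-0.0 dB), φ = -0.5°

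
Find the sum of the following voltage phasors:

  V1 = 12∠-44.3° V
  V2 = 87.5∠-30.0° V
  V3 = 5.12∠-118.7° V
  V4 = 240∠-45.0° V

Step 1 — Convert each phasor to rectangular form:
  V1 = 12·(cos(-44.3°) + j·sin(-44.3°)) = 8.588 - j8.381 V
  V2 = 87.5·(cos(-30.0°) + j·sin(-30.0°)) = 75.78 - j43.75 V
  V3 = 5.12·(cos(-118.7°) + j·sin(-118.7°)) = -2.459 - j4.491 V
  V4 = 240·(cos(-45.0°) + j·sin(-45.0°)) = 169.7 - j169.7 V
Step 2 — Sum components: V_total = 251.6 - j226.3 V.
Step 3 — Convert to polar: |V_total| = 338.4 V, ∠V_total = -42.0°.

V_total = 338.4∠-42.0° V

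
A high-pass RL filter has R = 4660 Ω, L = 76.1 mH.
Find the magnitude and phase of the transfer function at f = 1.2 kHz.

Step 1 — Angular frequency: ω = 2π·1200 = 7540 rad/s.
Step 2 — Transfer function: H(jω) = jωL/(R + jωL).
Step 3 — Numerator jωL = j·573.8; denominator R + jωL = 4660 + j573.8.
Step 4 — H = 0.01493 + j0.1213.
Step 5 — Magnitude: |H| = 0.1222 (-18.3 dB); phase: φ = 83.0°.

|H| = 0.1222 (-18.3 dB), φ = 83.0°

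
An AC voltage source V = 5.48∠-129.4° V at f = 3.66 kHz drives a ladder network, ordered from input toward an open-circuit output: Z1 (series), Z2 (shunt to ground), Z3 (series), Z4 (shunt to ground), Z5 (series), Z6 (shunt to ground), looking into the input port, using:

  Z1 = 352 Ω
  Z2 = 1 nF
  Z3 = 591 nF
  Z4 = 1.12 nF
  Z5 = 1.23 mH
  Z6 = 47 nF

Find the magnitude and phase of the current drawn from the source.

Step 1 — Angular frequency: ω = 2π·f = 2π·3660 = 2.3e+04 rad/s.
Step 2 — Component impedances:
  Z1: Z = R = 352 Ω
  Z2: Z = 1/(jωC) = -j/(ω·C) = 0 - j4.348e+04 Ω
  Z3: Z = 1/(jωC) = -j/(ω·C) = 0 - j73.58 Ω
  Z4: Z = 1/(jωC) = -j/(ω·C) = 0 - j3.883e+04 Ω
  Z5: Z = jωL = j·2.3e+04·0.00123 = 0 + j28.29 Ω
  Z6: Z = 1/(jωC) = -j/(ω·C) = 0 - j925.2 Ω
Step 3 — Ladder network (open output): work backward from the far end, alternating series and parallel combinations. Z_in = 352 - j929.9 Ω = 994.3∠-69.3° Ω.
Step 4 — Source phasor: V = 5.48∠-129.4° V = -3.478 - j4.235 V.
Step 5 — Ohm's law: I = V / Z_total = (-3.478 - j4.235) / (352 - j929.9) = 0.002745 - j0.004779 A.
Step 6 — Convert to polar: |I| = 0.005511 A, ∠I = -60.1°.

I = 0.005511∠-60.1° A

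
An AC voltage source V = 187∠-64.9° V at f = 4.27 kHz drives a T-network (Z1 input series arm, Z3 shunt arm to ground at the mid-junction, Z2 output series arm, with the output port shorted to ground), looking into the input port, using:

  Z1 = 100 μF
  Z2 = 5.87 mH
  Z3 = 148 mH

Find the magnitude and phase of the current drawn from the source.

Step 1 — Angular frequency: ω = 2π·f = 2π·4270 = 2.683e+04 rad/s.
Step 2 — Component impedances:
  Z1: Z = 1/(jωC) = -j/(ω·C) = 0 - j0.3727 Ω
  Z2: Z = jωL = j·2.683e+04·0.00587 = 0 + j157.5 Ω
  Z3: Z = jωL = j·2.683e+04·0.148 = 0 + j3971 Ω
Step 3 — With the output port shorted to ground, the output series arm Z2 runs from the junction to ground; the shunt arm Z3 also runs from the junction to ground. They appear in parallel: Z3 || Z2 = 0 + j151.5 Ω.
Step 4 — Series with input arm Z1: Z_in = Z1 + (Z3 || Z2) = 0 + j151.1 Ω = 151.1∠90.0° Ω.
Step 5 — Source phasor: V = 187∠-64.9° V = 79.33 - j169.3 V.
Step 6 — Ohm's law: I = V / Z_total = (79.33 - j169.3) / (0 + j151.1) = -1.121 - j0.525 A.
Step 7 — Convert to polar: |I| = 1.238 A, ∠I = -154.9°.

I = 1.238∠-154.9° A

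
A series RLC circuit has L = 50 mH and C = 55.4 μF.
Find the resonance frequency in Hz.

Step 1 — Resonance condition Im(Z)=0 gives ω₀ = 1/√(LC).
Step 2 — ω₀ = 1/√(0.05·5.54e-05) = 600.8 rad/s.
Step 3 — f₀ = ω₀/(2π) = 95.63 Hz.

f₀ = 95.63 Hz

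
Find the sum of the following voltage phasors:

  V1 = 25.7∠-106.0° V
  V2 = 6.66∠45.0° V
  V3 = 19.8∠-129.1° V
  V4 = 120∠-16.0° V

Step 1 — Convert each phasor to rectangular form:
  V1 = 25.7·(cos(-106.0°) + j·sin(-106.0°)) = -7.084 - j24.7 V
  V2 = 6.66·(cos(45.0°) + j·sin(45.0°)) = 4.709 + j4.709 V
  V3 = 19.8·(cos(-129.1°) + j·sin(-129.1°)) = -12.49 - j15.37 V
  V4 = 120·(cos(-16.0°) + j·sin(-16.0°)) = 115.4 - j33.08 V
Step 2 — Sum components: V_total = 100.5 - j68.44 V.
Step 3 — Convert to polar: |V_total| = 121.6 V, ∠V_total = -34.3°.

V_total = 121.6∠-34.3° V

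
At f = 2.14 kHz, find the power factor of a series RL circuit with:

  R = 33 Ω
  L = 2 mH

Step 1 — Angular frequency: ω = 2π·f = 2π·2140 = 1.345e+04 rad/s.
Step 2 — Component impedances:
  R: Z = R = 33 Ω
  L: Z = jωL = j·1.345e+04·0.002 = 0 + j26.89 Ω
Step 3 — Series combination: Z_total = R + L = 33 + j26.89 Ω = 42.57∠39.2° Ω.
Step 4 — Power factor: PF = cos(φ) = Re(Z)/|Z| = 33/42.57 = 0.7752.
Step 5 — Type: Im(Z) = 26.89 ⇒ lagging (phase φ = 39.2°).

PF = 0.7752 (lagging, φ = 39.2°)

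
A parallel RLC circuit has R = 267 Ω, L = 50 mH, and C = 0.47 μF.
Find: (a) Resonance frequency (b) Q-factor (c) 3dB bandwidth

Step 1 — Resonance: ω₀ = 1/√(LC) = 1/√(0.05·4.7e-07) = 6523 rad/s.
Step 2 — f₀ = ω₀/(2π) = 1038 Hz.
Step 3 — Parallel Q: Q = R/(ω₀L) = 267/(6523·0.05) = 0.8186.
Step 4 — Bandwidth: Δω = ω₀/Q = 7969 rad/s; BW = Δω/(2π) = 1268 Hz.

(a) f₀ = 1038 Hz  (b) Q = 0.8186  (c) BW = 1268 Hz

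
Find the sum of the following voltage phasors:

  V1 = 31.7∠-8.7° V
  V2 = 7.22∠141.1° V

Step 1 — Convert each phasor to rectangular form:
  V1 = 31.7·(cos(-8.7°) + j·sin(-8.7°)) = 31.34 - j4.795 V
  V2 = 7.22·(cos(141.1°) + j·sin(141.1°)) = -5.619 + j4.534 V
Step 2 — Sum components: V_total = 25.72 - j0.2611 V.
Step 3 — Convert to polar: |V_total| = 25.72 V, ∠V_total = -0.6°.

V_total = 25.72∠-0.6° V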